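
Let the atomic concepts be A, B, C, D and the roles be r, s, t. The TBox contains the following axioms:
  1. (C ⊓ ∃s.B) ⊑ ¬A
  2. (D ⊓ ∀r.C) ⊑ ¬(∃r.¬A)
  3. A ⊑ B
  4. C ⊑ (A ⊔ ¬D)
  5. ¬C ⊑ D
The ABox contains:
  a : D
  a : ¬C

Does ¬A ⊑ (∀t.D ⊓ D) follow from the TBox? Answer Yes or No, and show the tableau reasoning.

No

1. ¬A ⊑ (∀t.D ⊓ D)  ⇔  (¬A ⊓ (∃t.¬D ⊔ ¬D)) unsat w.r.t. T
   open: L(x₀) ⊇ {C, ¬A, ¬D}
2. Hence ¬A ⊑ (∀t.D ⊓ D): not entailed.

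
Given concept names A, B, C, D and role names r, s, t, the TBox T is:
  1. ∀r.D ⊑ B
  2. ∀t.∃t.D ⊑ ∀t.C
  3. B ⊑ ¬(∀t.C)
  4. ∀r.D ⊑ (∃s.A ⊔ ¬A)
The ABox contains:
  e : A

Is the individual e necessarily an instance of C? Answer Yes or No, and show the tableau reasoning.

No

1. e : C?  L(e) = {A} ∪ {¬C}
   open: L(e) ⊇ {A, ¬B, ¬C, ∃r.¬D, ∃t.∀t.¬D} (+ ∃-successors) — e ∉ C possible
2. Hence e : C: not entailed.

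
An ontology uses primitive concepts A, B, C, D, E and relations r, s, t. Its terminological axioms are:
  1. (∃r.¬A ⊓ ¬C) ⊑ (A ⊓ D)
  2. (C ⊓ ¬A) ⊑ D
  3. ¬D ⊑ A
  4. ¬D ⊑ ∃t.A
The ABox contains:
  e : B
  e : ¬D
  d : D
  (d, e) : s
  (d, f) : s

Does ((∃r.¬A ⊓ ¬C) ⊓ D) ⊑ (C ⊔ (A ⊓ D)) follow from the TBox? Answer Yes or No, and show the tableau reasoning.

Yes

1. ((∃r.¬A ⊓ ¬C) ⊓ D) ⊑ (C ⊔ (A ⊓ D))  ⇔  (((∃r.¬A ⊓ ¬C) ⊓ D) ⊓ (¬C ⊓ (¬A ⊔ ¬D))) unsat w.r.t. T
   all branches close; clash {D, ¬D} at x₀
2. Hence ((∃r.¬A ⊓ ¬C) ⊓ D) ⊑ (C ⊔ (A ⊓ D)): entailed.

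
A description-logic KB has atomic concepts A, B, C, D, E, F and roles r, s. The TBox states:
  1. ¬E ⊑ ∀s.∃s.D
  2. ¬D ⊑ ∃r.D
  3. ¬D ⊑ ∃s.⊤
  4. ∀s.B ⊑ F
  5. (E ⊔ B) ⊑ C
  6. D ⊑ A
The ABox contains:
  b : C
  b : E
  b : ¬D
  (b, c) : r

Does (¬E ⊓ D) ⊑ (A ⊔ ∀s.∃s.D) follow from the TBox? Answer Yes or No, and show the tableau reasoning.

Yes

1. (¬E ⊓ D) ⊑ (A ⊔ ∀s.∃s.D)  ⇔  ((¬E ⊓ D) ⊓ (¬A ⊓ ∃s.∀s.¬D)) unsat w.r.t. T
   all branches close; clash {A, ¬A} at x₀
2. Hence (¬E ⊓ D) ⊑ (A ⊔ ∀s.∃s.D): entailed.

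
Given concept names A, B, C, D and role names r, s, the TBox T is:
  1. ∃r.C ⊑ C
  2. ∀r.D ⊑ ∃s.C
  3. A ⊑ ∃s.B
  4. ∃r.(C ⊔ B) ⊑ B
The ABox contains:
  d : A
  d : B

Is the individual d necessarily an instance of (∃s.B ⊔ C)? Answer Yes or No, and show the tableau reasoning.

Yes

1. d : (∃s.B ⊔ C)?  L(d) = {A, B} ∪ {(∀s.¬B ⊓ ¬C)}
   clash {C, ¬C} at d — d ∈ (∃s.B ⊔ C)
2. Hence d : (∃s.B ⊔ C): entailed.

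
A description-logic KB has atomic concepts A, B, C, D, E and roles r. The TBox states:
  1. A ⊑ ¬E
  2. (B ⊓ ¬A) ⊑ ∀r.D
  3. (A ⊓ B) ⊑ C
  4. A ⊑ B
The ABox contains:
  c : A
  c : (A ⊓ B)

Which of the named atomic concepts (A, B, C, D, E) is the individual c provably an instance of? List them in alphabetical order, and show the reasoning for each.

1. c : A?  L(c) = {A, (A ⊓ B)} ∪ {¬A}
   clash {A, ¬A} at c — c ∈ A
2. c : B?  L(c) = {A, (A ⊓ B)} ∪ {¬B}
   clash {B, ¬B} at c — c ∈ B
3. c : C?  L(c) = {A, (A ⊓ B)} ∪ {¬C}
   clash {C, ¬C} at c — c ∈ C
4. c : D?  L(c) = {A, (A ⊓ B)} ∪ {¬D}
   apply at c: A⊑¬E; (A ⊓ B)⊑C
   open: L(c) ⊇ {A, B, C, ¬D, ¬E} — c ∉ D possible
5. c : E?  L(c) = {A, (A ⊓ B)} ∪ {¬E}
   apply at c: (A ⊓ B)⊑C
   open: L(c) ⊇ {A, B, C, ¬E} — c ∉ E possible
6. Entailed for c: {A, B, C}

{A, B, C}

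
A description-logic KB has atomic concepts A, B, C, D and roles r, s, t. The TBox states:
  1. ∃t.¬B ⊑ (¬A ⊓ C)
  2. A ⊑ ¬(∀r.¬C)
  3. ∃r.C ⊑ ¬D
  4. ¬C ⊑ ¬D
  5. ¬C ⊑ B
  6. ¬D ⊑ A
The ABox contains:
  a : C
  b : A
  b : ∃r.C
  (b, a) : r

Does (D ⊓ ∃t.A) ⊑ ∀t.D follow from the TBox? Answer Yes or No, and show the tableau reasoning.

1. (D ⊓ ∃t.A) ⊑ ∀t.D  ⇔  ((D ⊓ ∃t.A) ⊓ ∃t.¬D) unsat w.r.t. T
   open: L(x₀) ⊇ {C, D, ¬A, ∀r.¬C, ∀t.B, …} (+ ∃-successors)
2. Hence (D ⊓ ∃t.A) ⊑ ∀t.D: not entailed.

No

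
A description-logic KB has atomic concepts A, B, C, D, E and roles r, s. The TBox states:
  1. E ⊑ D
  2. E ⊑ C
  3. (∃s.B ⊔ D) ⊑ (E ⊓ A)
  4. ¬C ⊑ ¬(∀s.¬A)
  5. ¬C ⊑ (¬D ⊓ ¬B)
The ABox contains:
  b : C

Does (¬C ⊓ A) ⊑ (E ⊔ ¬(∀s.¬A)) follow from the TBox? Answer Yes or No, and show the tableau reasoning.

1. (¬C ⊓ A) ⊑ (E ⊔ ¬(∀s.¬A))  ⇔  ((¬C ⊓ A) ⊓ (¬E ⊓ ∀s.¬A)) unsat w.r.t. T
   all branches close; clash {E, ¬E} at x₀
2. Hence (¬C ⊓ A) ⊑ (E ⊔ ¬(∀s.¬A)): entailed.

Yes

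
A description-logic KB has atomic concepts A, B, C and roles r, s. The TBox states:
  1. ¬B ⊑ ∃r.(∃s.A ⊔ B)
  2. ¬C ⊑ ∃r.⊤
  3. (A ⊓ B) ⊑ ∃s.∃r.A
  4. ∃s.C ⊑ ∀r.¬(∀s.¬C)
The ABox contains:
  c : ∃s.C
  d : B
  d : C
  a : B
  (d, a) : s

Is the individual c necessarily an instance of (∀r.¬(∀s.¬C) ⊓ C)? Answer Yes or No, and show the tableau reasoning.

1. c : (∀r.¬(∀s.¬C) ⊓ C)?  L(c) = {∃s.C} ∪ {(∃r.∀s.¬C ⊔ ¬C)}
   apply at c: ∃s.C⊑∀r.¬(∀s.¬C)
   open: L(c) ⊇ {B, ¬A, ¬C, ∀r.∃s.C, ∃r.⊤, …} (+ ∃-successors) — c ∉ (∀r.¬(∀s.¬C) ⊓ C) possible
2. Hence c : (∀r.¬(∀s.¬C) ⊓ C): not entailed.

No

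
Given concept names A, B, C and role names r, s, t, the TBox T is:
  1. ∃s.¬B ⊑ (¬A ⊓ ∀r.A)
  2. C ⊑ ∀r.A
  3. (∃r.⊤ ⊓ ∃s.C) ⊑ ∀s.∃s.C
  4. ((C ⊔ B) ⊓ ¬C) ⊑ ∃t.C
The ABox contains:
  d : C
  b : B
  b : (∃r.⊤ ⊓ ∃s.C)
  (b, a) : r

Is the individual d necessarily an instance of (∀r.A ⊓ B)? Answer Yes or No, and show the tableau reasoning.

1. d : (∀r.A ⊓ B)?  L(d) = {C} ∪ {(∃r.¬A ⊔ ¬B)}
   apply at d: C⊑∀r.A
   open: L(d) ⊇ {C, ¬B, ∀r.A, ∀r.⊥, ∀s.B} — d ∉ (∀r.A ⊓ B) possible
2. Hence d : (∀r.A ⊓ B): not entailed.

No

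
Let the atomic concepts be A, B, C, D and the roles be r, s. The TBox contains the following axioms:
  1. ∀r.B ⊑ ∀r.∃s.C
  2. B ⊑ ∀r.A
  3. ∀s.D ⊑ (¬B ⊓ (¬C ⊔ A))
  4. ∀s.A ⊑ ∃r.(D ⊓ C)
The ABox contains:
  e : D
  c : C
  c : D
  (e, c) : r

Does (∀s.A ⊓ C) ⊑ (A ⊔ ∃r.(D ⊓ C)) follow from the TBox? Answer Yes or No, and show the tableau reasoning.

1. (∀s.A ⊓ C) ⊑ (A ⊔ ∃r.(D ⊓ C))  ⇔  ((∀s.A ⊓ C) ⊓ (¬A ⊓ ∀r.(¬D ⊔ ¬C))) unsat w.r.t. T
   all branches close; clash {A, ¬A} at x₀
2. Hence (∀s.A ⊓ C) ⊑ (A ⊔ ∃r.(D ⊓ C)): entailed.

Yes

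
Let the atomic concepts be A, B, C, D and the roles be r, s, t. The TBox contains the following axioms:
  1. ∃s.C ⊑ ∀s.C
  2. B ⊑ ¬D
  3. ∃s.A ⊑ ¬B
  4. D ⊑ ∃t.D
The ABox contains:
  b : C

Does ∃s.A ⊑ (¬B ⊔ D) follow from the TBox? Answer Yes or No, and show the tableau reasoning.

Yes

1. ∃s.A ⊑ (¬B ⊔ D)  ⇔  (∃s.A ⊓ (B ⊓ ¬D)) unsat w.r.t. T
   all branches close; clash {B, ¬B} at x₀
2. Hence ∃s.A ⊑ (¬B ⊔ D): entailed.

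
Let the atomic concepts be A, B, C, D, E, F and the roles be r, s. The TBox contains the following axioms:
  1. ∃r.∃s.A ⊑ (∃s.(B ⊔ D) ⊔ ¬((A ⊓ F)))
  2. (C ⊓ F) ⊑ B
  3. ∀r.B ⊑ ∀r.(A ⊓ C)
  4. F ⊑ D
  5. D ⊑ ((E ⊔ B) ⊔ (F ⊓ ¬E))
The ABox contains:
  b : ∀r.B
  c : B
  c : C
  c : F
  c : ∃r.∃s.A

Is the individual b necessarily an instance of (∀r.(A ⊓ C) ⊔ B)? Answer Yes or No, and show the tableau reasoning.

Yes

1. b : (∀r.(A ⊓ C) ⊔ B)?  L(b) = {∀r.B} ∪ {(∃r.(¬A ⊔ ¬C) ⊓ ¬B)}
   clash {B, ¬B} at b — b ∈ (∀r.(A ⊓ C) ⊔ B)
2. Hence b : (∀r.(A ⊓ C) ⊔ B): entailed.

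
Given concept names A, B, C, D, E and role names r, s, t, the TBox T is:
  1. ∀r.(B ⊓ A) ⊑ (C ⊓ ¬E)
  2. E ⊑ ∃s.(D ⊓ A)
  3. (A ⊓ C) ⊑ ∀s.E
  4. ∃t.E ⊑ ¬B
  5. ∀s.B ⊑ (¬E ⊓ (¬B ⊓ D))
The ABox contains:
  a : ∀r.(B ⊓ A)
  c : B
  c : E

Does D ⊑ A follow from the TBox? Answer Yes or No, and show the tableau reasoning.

1. D ⊑ A  ⇔  (D ⊓ ¬A) unsat w.r.t. T
   open: L(x₀) ⊇ {D, ¬A, ¬E, ∀t.¬E, ∃r.(¬B ⊔ ¬A), …} (+ ∃-successors)
2. Hence D ⊑ A: not entailed.

No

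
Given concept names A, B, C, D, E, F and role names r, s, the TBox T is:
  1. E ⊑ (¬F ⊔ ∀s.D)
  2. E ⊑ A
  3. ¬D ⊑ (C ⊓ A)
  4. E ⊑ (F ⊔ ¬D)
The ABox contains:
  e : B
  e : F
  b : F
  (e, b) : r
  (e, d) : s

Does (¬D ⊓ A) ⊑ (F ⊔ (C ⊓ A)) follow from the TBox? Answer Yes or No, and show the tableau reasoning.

1. (¬D ⊓ A) ⊑ (F ⊔ (C ⊓ A))  ⇔  ((¬D ⊓ A) ⊓ (¬F ⊓ (¬C ⊔ ¬A))) unsat w.r.t. T
   all branches close; clash {A, ¬A} at x₀
2. Hence (¬D ⊓ A) ⊑ (F ⊔ (C ⊓ A)): entailed.

Yes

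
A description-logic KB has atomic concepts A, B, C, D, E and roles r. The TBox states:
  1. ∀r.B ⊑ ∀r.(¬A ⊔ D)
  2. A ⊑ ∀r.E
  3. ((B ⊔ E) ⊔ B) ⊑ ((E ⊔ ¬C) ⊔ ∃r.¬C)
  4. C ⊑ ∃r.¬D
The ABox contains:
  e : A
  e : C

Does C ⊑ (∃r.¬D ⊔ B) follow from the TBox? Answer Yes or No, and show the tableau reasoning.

Yes

1. C ⊑ (∃r.¬D ⊔ B)  ⇔  (C ⊓ (∀r.D ⊓ ¬B)) unsat w.r.t. T
   all branches close; clash {D, ¬D} at an ∃-successor
2. Hence C ⊑ (∃r.¬D ⊔ B): entailed.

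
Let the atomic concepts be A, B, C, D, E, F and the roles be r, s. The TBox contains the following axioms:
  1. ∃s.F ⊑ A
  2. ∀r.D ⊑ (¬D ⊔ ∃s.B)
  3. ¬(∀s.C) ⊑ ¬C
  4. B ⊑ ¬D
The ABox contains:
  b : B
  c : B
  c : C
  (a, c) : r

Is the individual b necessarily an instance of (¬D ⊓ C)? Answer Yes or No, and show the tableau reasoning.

1. b : (¬D ⊓ C)?  L(b) = {B} ∪ {(D ⊔ ¬C)}
   apply at b: B⊑¬D
   open: L(b) ⊇ {B, ¬C, ¬D, ∀s.¬F, ∃r.¬D} (+ ∃-successors) — b ∉ (¬D ⊓ C) possible
2. Hence b : (¬D ⊓ C): not entailed.

No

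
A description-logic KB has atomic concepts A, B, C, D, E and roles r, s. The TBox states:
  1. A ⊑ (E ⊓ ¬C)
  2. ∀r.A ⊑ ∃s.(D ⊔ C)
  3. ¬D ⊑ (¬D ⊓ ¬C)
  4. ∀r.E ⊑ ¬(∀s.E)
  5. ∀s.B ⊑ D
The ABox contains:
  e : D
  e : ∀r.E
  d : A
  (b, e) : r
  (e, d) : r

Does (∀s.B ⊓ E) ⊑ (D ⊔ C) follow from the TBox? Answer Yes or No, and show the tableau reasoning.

Yes

1. (∀s.B ⊓ E) ⊑ (D ⊔ C)  ⇔  ((∀s.B ⊓ E) ⊓ (¬D ⊓ ¬C)) unsat w.r.t. T
   all branches close; clash {D, ¬D} at x₀
2. Hence (∀s.B ⊓ E) ⊑ (D ⊔ C): entailed.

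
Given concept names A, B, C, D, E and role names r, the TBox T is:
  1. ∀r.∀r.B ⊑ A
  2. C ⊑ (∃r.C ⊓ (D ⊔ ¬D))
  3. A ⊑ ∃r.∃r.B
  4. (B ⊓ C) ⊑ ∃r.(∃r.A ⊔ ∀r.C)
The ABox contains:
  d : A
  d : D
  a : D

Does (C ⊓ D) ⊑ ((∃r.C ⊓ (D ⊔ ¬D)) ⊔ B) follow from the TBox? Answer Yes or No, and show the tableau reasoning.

Yes

1. (C ⊓ D) ⊑ ((∃r.C ⊓ (D ⊔ ¬D)) ⊔ B)  ⇔  ((C ⊓ D) ⊓ ((∀r.¬C ⊔ (¬D ⊓ D)) ⊓ ¬B)) unsat w.r.t. T
   all branches close; clash {D, ¬D} at x₀
2. Hence (C ⊓ D) ⊑ ((∃r.C ⊓ (D ⊔ ¬D)) ⊔ B): entailed.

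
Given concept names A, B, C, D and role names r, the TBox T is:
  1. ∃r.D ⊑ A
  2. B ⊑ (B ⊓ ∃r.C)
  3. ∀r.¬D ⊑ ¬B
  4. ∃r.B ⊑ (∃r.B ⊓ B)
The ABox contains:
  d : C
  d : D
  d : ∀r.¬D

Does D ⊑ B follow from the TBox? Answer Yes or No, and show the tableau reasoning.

1. D ⊑ B  ⇔  (D ⊓ ¬B) unsat w.r.t. T
   open: L(x₀) ⊇ {D, ¬B, ∀r.¬B, ∀r.¬D}
2. Hence D ⊑ B: not entailed.

No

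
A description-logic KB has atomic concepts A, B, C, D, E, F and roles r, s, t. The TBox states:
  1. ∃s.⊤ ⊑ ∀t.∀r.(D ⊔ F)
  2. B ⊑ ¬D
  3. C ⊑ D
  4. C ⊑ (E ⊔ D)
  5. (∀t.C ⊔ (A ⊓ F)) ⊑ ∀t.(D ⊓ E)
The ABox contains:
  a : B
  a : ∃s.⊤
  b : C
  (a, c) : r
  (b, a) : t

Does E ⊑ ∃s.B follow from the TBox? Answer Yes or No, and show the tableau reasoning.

No

1. E ⊑ ∃s.B  ⇔  (E ⊓ ∀s.¬B) unsat w.r.t. T
   open: L(x₀) ⊇ {E, ¬A, ¬B, ¬C, ∀s.¬B, …} (+ ∃-successors)
2. Hence E ⊑ ∃s.B: not entailed.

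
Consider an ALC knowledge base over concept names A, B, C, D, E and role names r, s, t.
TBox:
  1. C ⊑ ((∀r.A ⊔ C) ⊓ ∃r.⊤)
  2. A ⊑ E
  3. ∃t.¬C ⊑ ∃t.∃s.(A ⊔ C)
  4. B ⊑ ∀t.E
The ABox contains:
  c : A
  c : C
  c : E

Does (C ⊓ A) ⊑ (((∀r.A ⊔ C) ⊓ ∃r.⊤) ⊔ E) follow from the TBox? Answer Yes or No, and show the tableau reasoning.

1. (C ⊓ A) ⊑ (((∀r.A ⊔ C) ⊓ ∃r.⊤) ⊔ E)  ⇔  ((C ⊓ A) ⊓ (((∃r.¬A ⊓ ¬C) ⊔ ∀r.⊥) ⊓ ¬E)) unsat w.r.t. T
   all branches close; clash {E, ¬E} at x₀
2. Hence (C ⊓ A) ⊑ (((∀r.A ⊔ C) ⊓ ∃r.⊤) ⊔ E): entailed.

Yes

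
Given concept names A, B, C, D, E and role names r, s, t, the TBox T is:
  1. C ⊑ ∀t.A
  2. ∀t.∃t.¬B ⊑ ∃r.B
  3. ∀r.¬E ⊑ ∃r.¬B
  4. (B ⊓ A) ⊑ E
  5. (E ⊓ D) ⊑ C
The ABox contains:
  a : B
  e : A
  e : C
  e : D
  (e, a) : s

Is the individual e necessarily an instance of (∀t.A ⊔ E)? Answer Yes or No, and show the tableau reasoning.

Yes

1. e : (∀t.A ⊔ E)?  L(e) = {A, C, D} ∪ {(∃t.¬A ⊓ ¬E)}
   clash {E, ¬E} at e — e ∈ (∀t.A ⊔ E)
2. Hence e : (∀t.A ⊔ E): entailed.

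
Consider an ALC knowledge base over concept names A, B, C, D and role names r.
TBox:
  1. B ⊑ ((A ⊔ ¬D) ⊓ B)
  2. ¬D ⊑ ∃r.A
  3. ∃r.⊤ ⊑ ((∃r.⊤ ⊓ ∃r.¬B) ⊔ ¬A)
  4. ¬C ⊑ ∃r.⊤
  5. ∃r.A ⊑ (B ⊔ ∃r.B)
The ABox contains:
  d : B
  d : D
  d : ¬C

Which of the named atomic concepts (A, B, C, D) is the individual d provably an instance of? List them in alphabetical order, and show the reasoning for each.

{A, B, D}

1. d : A?  L(d) = {B, D, ¬C} ∪ {¬A}
   clash {D, ¬D} at d — d ∈ A
2. d : B?  L(d) = {B, D, ¬C} ∪ {¬B}
   clash {B, ¬B} at d — d ∈ B
3. d : C?  L(d) = {B, D, ¬C} ∪ {¬C}
   apply at d: B⊑((A ⊔ ¬D) ⊓ B); ¬C⊑∃r.⊤
   open: L(d) ⊇ {A, B, D, ¬C, ∀r.¬A, …} (+ ∃-successors) — d ∉ C possible
4. d : D?  L(d) = {B, D, ¬C} ∪ {¬D}
   clash {D, ¬D} at d — d ∈ D
5. Entailed for d: {A, B, D}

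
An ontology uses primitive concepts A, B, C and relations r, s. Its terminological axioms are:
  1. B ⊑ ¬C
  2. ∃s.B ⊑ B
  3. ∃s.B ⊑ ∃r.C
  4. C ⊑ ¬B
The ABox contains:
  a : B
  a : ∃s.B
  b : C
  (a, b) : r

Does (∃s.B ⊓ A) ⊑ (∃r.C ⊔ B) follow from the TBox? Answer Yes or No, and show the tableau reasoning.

Yes

1. (∃s.B ⊓ A) ⊑ (∃r.C ⊔ B)  ⇔  ((∃s.B ⊓ A) ⊓ (∀r.¬C ⊓ ¬B)) unsat w.r.t. T
   all branches close; clash {B, ¬B} at x₀
2. Hence (∃s.B ⊓ A) ⊑ (∃r.C ⊔ B): entailed.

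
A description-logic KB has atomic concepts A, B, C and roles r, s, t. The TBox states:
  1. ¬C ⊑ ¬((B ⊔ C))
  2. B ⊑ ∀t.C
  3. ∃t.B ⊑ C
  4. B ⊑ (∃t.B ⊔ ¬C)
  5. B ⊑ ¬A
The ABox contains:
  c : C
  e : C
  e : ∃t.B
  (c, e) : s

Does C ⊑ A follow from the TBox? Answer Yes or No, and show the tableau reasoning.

No

1. C ⊑ A  ⇔  (C ⊓ ¬A) unsat w.r.t. T
   open: L(x₀) ⊇ {C, ¬A, ¬B}
2. Hence C ⊑ A: not entailed.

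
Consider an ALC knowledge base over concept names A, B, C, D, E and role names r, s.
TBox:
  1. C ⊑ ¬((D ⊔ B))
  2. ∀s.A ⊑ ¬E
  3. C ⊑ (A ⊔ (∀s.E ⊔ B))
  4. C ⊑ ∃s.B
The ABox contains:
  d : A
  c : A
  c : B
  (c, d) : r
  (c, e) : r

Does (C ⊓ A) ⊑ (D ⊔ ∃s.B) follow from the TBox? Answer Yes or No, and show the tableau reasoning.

Yes

1. (C ⊓ A) ⊑ (D ⊔ ∃s.B)  ⇔  ((C ⊓ A) ⊓ (¬D ⊓ ∀s.¬B)) unsat w.r.t. T
   all branches close; clash {B, ¬B} at an ∃-successor
2. Hence (C ⊓ A) ⊑ (D ⊔ ∃s.B): entailed.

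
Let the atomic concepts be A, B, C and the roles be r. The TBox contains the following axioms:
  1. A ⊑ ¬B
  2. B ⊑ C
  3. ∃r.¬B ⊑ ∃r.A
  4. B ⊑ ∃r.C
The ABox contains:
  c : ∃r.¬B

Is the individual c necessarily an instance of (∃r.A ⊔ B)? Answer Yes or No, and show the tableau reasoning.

1. c : (∃r.A ⊔ B)?  L(c) = {∃r.¬B} ∪ {(∀r.¬A ⊓ ¬B)}
   clash {A, ¬A} at an ∃-successor — c ∈ (∃r.A ⊔ B)
2. Hence c : (∃r.A ⊔ B): entailed.

Yes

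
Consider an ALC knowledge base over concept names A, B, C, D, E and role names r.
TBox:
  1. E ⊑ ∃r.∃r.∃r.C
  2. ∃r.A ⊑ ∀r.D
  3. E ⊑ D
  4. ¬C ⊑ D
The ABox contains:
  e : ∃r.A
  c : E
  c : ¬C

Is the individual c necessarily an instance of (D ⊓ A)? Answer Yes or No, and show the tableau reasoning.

1. c : (D ⊓ A)?  L(c) = {E, ¬C} ∪ {(¬D ⊔ ¬A)}
   apply at c: E⊑∃r.∃r.∃r.C; E⊑D; ¬C⊑D
   open: L(c) ⊇ {D, E, ¬A, ¬C, ∀r.¬A, …} (+ ∃-successors) — c ∉ (D ⊓ A) possible
2. Hence c : (D ⊓ A): not entailed.

No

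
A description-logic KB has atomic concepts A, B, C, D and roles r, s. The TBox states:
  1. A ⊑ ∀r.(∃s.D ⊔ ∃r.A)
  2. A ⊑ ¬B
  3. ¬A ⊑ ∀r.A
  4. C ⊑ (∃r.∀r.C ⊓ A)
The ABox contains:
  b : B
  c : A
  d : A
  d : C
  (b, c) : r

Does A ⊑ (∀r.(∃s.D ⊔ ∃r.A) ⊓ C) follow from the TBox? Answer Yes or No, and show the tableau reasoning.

1. A ⊑ (∀r.(∃s.D ⊔ ∃r.A) ⊓ C)  ⇔  (A ⊓ (∃r.(∀s.¬D ⊓ ∀r.¬A) ⊔ ¬C)) unsat w.r.t. T
   apply at x₀: A⊑∀r.(∃s.D ⊔ ∃r.A); A⊑¬B
   open: L(x₀) ⊇ {A, ¬B, ¬C, ∀r.(∃s.D ⊔ ∃r.A)}
2. Hence A ⊑ (∀r.(∃s.D ⊔ ∃r.A) ⊓ C): not entailed.

No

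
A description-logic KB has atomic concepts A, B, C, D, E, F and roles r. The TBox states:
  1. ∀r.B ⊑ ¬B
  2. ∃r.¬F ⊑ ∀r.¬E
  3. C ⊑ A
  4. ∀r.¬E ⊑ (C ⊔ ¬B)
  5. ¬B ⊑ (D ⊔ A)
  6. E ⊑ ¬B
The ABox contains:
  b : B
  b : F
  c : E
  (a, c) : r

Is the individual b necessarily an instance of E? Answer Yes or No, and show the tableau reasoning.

No

1. b : E?  L(b) = {B, F} ∪ {¬E}
   open: L(b) ⊇ {B, F, ¬C, ¬E, ∀r.F, …} (+ ∃-successors) — b ∉ E possible
2. Hence b : E: not entailed.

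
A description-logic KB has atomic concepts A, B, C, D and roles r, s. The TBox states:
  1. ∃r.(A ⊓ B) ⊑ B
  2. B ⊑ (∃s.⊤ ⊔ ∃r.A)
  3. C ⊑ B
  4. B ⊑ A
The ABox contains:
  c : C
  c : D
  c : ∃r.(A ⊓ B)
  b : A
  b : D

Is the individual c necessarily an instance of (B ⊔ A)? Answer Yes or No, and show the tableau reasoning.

Yes

1. c : (B ⊔ A)?  L(c) = {C, D, ∃r.(A ⊓ B)} ∪ {(¬B ⊓ ¬A)}
   clash {B, ¬B} at c — c ∈ (B ⊔ A)
2. Hence c : (B ⊔ A): entailed.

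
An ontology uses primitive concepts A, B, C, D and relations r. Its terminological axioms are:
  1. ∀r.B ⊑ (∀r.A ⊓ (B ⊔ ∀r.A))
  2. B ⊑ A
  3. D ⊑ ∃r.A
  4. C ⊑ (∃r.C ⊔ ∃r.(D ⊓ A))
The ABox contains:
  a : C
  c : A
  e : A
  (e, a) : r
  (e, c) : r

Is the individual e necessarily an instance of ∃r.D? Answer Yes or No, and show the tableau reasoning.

No

1. e : ∃r.D?  L(e) = {A} ∪ {∀r.¬D}
   open: L(e) ⊇ {A, ¬C, ¬D, ∀r.¬D, ∃r.¬B} (+ ∃-successors) — e ∉ ∃r.D possible
2. Hence e : ∃r.D: not entailed.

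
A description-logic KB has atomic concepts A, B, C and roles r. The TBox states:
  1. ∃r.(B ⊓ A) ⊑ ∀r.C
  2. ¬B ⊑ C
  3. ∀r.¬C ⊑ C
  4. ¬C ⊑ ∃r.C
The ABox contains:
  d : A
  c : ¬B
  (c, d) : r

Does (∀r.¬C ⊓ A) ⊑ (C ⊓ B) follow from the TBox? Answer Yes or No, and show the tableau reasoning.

No

1. (∀r.¬C ⊓ A) ⊑ (C ⊓ B)  ⇔  ((∀r.¬C ⊓ A) ⊓ (¬C ⊔ ¬B)) unsat w.r.t. T
   apply at x₀: ∀r.¬C⊑C
   open: L(x₀) ⊇ {A, C, ¬B, ∀r.(¬B ⊔ ¬A), ∀r.¬C}
2. Hence (∀r.¬C ⊓ A) ⊑ (C ⊓ B): not entailed.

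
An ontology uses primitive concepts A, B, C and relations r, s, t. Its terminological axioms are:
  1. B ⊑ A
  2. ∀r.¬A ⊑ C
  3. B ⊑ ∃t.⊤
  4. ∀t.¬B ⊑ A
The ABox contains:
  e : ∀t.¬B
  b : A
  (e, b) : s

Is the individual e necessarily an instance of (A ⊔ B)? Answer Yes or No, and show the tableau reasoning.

Yes

1. e : (A ⊔ B)?  L(e) = {∀t.¬B} ∪ {(¬A ⊓ ¬B)}
   clash {A, ¬A} at e — e ∈ (A ⊔ B)
2. Hence e : (A ⊔ B): entailed.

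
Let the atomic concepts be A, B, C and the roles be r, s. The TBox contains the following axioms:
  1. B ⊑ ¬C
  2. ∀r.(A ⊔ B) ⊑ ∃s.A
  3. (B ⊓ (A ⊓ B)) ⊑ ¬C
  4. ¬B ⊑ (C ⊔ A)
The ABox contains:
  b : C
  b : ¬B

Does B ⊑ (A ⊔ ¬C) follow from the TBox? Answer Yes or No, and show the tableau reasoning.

Yes

1. B ⊑ (A ⊔ ¬C)  ⇔  (B ⊓ (¬A ⊓ C)) unsat w.r.t. T
   all branches close; clash {C, ¬C} at x₀
2. Hence B ⊑ (A ⊔ ¬C): entailed.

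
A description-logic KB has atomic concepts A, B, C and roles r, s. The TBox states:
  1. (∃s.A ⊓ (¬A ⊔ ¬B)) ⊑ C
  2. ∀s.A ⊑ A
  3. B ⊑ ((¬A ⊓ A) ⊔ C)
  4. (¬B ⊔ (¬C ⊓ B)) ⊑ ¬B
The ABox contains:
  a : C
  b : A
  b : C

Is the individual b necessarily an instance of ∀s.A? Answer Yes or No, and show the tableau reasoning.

No

1. b : ∀s.A?  L(b) = {A, C} ∪ {∃s.¬A}
   open: L(b) ⊇ {A, B, C, ∃s.¬A} (+ ∃-successors) — b ∉ ∀s.A possible
2. Hence b : ∀s.A: not entailed.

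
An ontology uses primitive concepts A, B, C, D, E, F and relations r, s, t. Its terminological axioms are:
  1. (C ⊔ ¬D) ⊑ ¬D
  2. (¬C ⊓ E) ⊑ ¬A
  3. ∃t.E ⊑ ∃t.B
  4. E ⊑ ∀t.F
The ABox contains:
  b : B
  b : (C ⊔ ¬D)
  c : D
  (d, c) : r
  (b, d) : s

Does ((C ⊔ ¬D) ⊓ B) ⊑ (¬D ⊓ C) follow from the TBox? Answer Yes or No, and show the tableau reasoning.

No

1. ((C ⊔ ¬D) ⊓ B) ⊑ (¬D ⊓ C)  ⇔  (((C ⊔ ¬D) ⊓ B) ⊓ (D ⊔ ¬C)) unsat w.r.t. T
   apply at x₀: (C ⊔ ¬D)⊑¬D
   open: L(x₀) ⊇ {B, ¬C, ¬D, ¬E, ∀t.¬E}
2. Hence ((C ⊔ ¬D) ⊓ B) ⊑ (¬D ⊓ C): not entailed.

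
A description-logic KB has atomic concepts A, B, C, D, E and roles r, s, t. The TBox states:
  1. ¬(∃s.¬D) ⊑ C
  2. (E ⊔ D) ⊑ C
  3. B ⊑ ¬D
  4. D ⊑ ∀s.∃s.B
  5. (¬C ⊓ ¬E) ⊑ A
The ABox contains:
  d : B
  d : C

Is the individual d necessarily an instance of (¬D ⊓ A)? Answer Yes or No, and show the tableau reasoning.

1. d : (¬D ⊓ A)?  L(d) = {B, C} ∪ {(D ⊔ ¬A)}
   apply at d: B⊑¬D
   open: L(d) ⊇ {B, C, ¬A, ¬D} — d ∉ (¬D ⊓ A) possible
2. Hence d : (¬D ⊓ A): not entailed.

No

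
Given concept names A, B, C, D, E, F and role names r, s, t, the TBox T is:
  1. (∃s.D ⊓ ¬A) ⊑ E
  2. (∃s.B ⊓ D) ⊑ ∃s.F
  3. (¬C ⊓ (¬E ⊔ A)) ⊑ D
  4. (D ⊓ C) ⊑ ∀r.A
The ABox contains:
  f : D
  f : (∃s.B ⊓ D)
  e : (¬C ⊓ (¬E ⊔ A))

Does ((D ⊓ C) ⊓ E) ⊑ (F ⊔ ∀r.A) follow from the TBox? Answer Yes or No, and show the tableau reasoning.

Yes

1. ((D ⊓ C) ⊓ E) ⊑ (F ⊔ ∀r.A)  ⇔  (((D ⊓ C) ⊓ E) ⊓ (¬F ⊓ ∃r.¬A)) unsat w.r.t. T
   all branches close; clash {A, ¬A} at an ∃-successor
2. Hence ((D ⊓ C) ⊓ E) ⊑ (F ⊔ ∀r.A): entailed.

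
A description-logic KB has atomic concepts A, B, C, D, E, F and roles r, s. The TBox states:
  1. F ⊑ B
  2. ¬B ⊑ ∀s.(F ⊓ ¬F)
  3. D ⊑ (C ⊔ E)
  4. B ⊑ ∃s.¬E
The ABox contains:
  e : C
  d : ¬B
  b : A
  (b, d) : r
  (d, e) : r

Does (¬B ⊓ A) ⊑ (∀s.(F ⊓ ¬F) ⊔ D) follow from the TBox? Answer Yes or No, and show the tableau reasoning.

Yes

1. (¬B ⊓ A) ⊑ (∀s.(F ⊓ ¬F) ⊔ D)  ⇔  ((¬B ⊓ A) ⊓ (∃s.(¬F ⊔ F) ⊓ ¬D)) unsat w.r.t. T
   all branches close; clash {B, ¬B} at x₀
2. Hence (¬B ⊓ A) ⊑ (∀s.(F ⊓ ¬F) ⊔ D): entailed.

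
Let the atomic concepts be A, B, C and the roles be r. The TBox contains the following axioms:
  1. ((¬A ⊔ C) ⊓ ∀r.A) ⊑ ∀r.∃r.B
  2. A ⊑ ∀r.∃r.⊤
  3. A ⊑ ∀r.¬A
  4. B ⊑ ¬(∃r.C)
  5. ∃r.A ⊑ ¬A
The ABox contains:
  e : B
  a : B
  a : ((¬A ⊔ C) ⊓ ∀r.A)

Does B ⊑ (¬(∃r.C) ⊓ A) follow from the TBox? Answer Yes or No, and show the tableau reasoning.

No

1. B ⊑ (¬(∃r.C) ⊓ A)  ⇔  (B ⊓ (∃r.C ⊔ ¬A)) unsat w.r.t. T
   apply at x₀: B⊑¬(∃r.C)
   open: L(x₀) ⊇ {B, ¬A, ∀r.¬C, ∃r.¬A} (+ ∃-successors)
2. Hence B ⊑ (¬(∃r.C) ⊓ A): not entailed.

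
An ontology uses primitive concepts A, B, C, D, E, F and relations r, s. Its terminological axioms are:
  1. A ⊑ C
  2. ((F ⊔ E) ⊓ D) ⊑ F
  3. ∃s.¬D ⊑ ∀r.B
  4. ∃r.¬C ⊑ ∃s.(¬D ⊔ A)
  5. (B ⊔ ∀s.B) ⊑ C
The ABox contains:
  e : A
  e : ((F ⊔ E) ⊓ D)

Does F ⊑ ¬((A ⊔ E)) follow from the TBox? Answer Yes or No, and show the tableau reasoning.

No

1. F ⊑ ¬((A ⊔ E))  ⇔  (F ⊓ (A ⊔ E)) unsat w.r.t. T
   open: L(x₀) ⊇ {A, C, F, ∀r.C, ∀s.D}
2. Hence F ⊑ ¬((A ⊔ E)): not entailed.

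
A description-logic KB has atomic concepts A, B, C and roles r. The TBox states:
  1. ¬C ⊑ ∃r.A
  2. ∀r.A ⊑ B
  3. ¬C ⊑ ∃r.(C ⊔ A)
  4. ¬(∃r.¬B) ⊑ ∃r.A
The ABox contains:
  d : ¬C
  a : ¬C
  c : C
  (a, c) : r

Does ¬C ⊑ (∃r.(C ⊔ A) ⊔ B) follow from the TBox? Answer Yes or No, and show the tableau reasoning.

1. ¬C ⊑ (∃r.(C ⊔ A) ⊔ B)  ⇔  (¬C ⊓ (∀r.(¬C ⊓ ¬A) ⊓ ¬B)) unsat w.r.t. T
   all branches close; clash {B, ¬B} at x₀
2. Hence ¬C ⊑ (∃r.(C ⊔ A) ⊔ B): entailed.

Yes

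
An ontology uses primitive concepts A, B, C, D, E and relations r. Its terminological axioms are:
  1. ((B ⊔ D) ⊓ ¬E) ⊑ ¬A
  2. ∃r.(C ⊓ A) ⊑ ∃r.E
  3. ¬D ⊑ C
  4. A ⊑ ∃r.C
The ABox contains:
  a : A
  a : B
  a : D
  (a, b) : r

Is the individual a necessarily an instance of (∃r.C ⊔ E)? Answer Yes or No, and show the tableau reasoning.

1. a : (∃r.C ⊔ E)?  L(a) = {A, B, D} ∪ {(∀r.¬C ⊓ ¬E)}
   clash {A, ¬A} at a — a ∈ (∃r.C ⊔ E)
2. Hence a : (∃r.C ⊔ E): entailed.

Yes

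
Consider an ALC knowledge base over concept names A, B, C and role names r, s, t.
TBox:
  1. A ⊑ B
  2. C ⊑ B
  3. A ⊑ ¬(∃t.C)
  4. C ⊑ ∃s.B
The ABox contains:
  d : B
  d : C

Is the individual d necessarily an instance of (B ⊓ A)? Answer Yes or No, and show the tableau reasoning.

1. d : (B ⊓ A)?  L(d) = {B, C} ∪ {(¬B ⊔ ¬A)}
   apply at d: C⊑∃s.B
   open: L(d) ⊇ {B, C, ¬A, ∃s.B} (+ ∃-successors) — d ∉ (B ⊓ A) possible
2. Hence d : (B ⊓ A): not entailed.

No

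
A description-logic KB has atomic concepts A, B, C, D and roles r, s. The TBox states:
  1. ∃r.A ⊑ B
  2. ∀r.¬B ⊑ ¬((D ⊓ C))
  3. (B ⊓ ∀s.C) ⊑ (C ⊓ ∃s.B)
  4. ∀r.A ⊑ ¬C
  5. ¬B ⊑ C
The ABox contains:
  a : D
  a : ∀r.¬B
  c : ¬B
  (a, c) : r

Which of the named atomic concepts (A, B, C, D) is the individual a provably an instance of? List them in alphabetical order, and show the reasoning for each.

1. a : A?  L(a) = {D, ∀r.¬B} ∪ {¬A}
   apply at a: ∀r.¬B⊑¬((D ⊓ C))
   open: L(a) ⊇ {B, D, ¬A, ¬C, ∀r.¬B, …} (+ ∃-successors) — a ∉ A possible
2. a : B?  L(a) = {D, ∀r.¬B} ∪ {¬B}
   clash {B, ¬B} at a — a ∈ B
3. a : C?  L(a) = {D, ∀r.¬B} ∪ {¬C}
   apply at a: ∀r.¬B⊑¬((D ⊓ C))
   open: L(a) ⊇ {B, D, ¬C, ∀r.¬B, ∃s.¬C} (+ ∃-successors) — a ∉ C possible
4. a : D?  L(a) = {D, ∀r.¬B} ∪ {¬D}
   clash {D, ¬D} at a — a ∈ D
5. Entailed for a: {B, D}

{B, D}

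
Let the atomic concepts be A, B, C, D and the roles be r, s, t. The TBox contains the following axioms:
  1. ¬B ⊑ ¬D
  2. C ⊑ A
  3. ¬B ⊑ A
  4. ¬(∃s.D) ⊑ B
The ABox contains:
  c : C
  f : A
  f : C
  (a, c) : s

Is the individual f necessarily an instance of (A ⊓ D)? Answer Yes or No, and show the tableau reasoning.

1. f : (A ⊓ D)?  L(f) = {A, C} ∪ {(¬A ⊔ ¬D)}
   open: L(f) ⊇ {A, B, C, ¬D} — f ∉ (A ⊓ D) possible
2. Hence f : (A ⊓ D): not entailed.

No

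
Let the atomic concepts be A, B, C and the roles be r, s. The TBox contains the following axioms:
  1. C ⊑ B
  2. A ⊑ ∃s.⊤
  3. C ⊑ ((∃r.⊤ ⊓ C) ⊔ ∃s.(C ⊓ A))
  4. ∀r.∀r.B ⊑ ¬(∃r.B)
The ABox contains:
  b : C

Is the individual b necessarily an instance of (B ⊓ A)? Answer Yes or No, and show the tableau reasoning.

1. b : (B ⊓ A)?  L(b) = {C} ∪ {(¬B ⊔ ¬A)}
   apply at b: C⊑B; C⊑((∃r.⊤ ⊓ C) ⊔ ∃s.(C ⊓ A))
   open: L(b) ⊇ {B, C, ¬A, ∃r.∃r.¬B, ∃r.⊤} (+ ∃-successors) — b ∉ (B ⊓ A) possible
2. Hence b : (B ⊓ A): not entailed.

No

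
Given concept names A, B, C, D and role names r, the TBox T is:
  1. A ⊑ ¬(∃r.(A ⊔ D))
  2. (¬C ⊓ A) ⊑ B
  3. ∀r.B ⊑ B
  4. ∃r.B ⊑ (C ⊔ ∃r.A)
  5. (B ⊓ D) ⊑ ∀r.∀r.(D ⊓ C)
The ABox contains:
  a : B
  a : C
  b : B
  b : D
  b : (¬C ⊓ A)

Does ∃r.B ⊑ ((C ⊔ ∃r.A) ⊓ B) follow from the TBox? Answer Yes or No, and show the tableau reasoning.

No

1. ∃r.B ⊑ ((C ⊔ ∃r.A) ⊓ B)  ⇔  (∃r.B ⊓ ((¬C ⊓ ∀r.¬A) ⊔ ¬B)) unsat w.r.t. T
   apply at x₀: ∃r.B⊑(C ⊔ ∃r.A)
   open: L(x₀) ⊇ {C, ¬A, ¬B, ∃r.B, ∃r.¬B} (+ ∃-successors)
2. Hence ∃r.B ⊑ ((C ⊔ ∃r.A) ⊓ B): not entailed.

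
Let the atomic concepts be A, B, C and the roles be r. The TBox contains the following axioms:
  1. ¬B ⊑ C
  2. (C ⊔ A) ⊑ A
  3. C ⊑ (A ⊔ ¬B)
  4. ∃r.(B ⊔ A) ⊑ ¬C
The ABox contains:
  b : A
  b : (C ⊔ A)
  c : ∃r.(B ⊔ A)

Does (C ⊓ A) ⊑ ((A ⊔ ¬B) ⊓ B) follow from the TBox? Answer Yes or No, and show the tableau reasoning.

No

1. (C ⊓ A) ⊑ ((A ⊔ ¬B) ⊓ B)  ⇔  ((C ⊓ A) ⊓ ((¬A ⊓ B) ⊔ ¬B)) unsat w.r.t. T
   apply at x₀: C⊑(A ⊔ ¬B)
   open: L(x₀) ⊇ {A, C, ¬B, ∀r.(¬B ⊓ ¬A)}
2. Hence (C ⊓ A) ⊑ ((A ⊔ ¬B) ⊓ B): not entailed.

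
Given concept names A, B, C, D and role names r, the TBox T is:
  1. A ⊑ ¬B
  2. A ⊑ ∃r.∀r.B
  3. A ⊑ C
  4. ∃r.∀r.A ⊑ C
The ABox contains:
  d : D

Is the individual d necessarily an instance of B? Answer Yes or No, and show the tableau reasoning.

1. d : B?  L(d) = {D} ∪ {¬B}
   open: L(d) ⊇ {D, ¬A, ¬B, ∀r.∃r.¬A} — d ∉ B possible
2. Hence d : B: not entailed.

No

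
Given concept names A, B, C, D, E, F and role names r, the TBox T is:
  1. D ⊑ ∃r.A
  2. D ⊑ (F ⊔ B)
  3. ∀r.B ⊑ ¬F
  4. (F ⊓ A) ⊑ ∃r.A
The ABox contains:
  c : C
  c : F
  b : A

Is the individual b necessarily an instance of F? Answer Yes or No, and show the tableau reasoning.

1. b : F?  L(b) = {A} ∪ {¬F}
   open: L(b) ⊇ {A, ¬D, ¬F} — b ∉ F possible
2. Hence b : F: not entailed.

No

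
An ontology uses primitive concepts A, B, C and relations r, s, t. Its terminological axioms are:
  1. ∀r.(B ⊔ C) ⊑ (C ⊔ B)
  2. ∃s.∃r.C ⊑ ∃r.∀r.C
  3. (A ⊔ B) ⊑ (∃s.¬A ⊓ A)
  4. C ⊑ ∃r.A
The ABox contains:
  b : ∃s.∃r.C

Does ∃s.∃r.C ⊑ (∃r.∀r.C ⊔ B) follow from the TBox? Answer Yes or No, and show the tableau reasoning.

1. ∃s.∃r.C ⊑ (∃r.∀r.C ⊔ B)  ⇔  (∃s.∃r.C ⊓ (∀r.∃r.¬C ⊓ ¬B)) unsat w.r.t. T
   all branches close; clash {B, ¬B} at x₀
2. Hence ∃s.∃r.C ⊑ (∃r.∀r.C ⊔ B): entailed.

Yes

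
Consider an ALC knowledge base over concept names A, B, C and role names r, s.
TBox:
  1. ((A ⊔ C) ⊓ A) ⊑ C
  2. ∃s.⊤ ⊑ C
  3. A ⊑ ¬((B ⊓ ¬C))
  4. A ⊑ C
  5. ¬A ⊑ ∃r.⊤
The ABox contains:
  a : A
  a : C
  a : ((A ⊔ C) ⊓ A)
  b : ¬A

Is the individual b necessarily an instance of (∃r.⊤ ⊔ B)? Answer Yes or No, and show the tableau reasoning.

1. b : (∃r.⊤ ⊔ B)?  L(b) = {¬A} ∪ {(∀r.⊥ ⊓ ¬B)}
   clash ⊥ at an ∃-successor — b ∈ (∃r.⊤ ⊔ B)
2. Hence b : (∃r.⊤ ⊔ B): entailed.

Yes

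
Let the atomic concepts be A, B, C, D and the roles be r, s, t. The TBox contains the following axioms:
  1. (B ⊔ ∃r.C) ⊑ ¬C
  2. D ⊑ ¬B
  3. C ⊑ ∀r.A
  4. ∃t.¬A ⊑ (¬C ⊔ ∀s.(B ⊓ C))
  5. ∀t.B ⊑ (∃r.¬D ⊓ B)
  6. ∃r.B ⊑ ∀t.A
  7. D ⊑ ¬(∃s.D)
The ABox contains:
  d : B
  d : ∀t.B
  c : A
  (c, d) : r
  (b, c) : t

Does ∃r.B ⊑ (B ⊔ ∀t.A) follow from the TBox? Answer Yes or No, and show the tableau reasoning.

Yes

1. ∃r.B ⊑ (B ⊔ ∀t.A)  ⇔  (∃r.B ⊓ (¬B ⊓ ∃t.¬A)) unsat w.r.t. T
   all branches close; clash {B, ¬B} at x₀
2. Hence ∃r.B ⊑ (B ⊔ ∀t.A): entailed.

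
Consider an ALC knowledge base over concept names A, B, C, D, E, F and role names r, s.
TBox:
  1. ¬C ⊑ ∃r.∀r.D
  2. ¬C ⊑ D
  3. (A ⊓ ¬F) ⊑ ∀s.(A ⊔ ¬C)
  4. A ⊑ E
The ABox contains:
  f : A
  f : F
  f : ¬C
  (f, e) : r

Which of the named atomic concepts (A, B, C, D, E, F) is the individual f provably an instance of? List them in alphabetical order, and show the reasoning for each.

{A, D, E, F}

1. f : A?  L(f) = {A, F, ¬C} ∪ {¬A}
   clash {A, ¬A} at f — f ∈ A
2. f : B?  L(f) = {A, F, ¬C} ∪ {¬B}
   apply at f: ¬C⊑∃r.∀r.D; ¬C⊑D; A⊑E
   open: L(f) ⊇ {A, D, E, F, ¬B, …} (+ ∃-successors) — f ∉ B possible
3. f : C?  L(f) = {A, F, ¬C} ∪ {¬C}
   apply at f: ¬C⊑∃r.∀r.D; ¬C⊑D; A⊑E
   open: L(f) ⊇ {A, D, E, F, ¬C, …} (+ ∃-successors) — f ∉ C possible
4. f : D?  L(f) = {A, F, ¬C} ∪ {¬D}
   clash {D, ¬D} at f — f ∈ D
5. f : E?  L(f) = {A, F, ¬C} ∪ {¬E}
   clash {E, ¬E} at f — f ∈ E
6. f : F?  L(f) = {A, F, ¬C} ∪ {¬F}
   clash {F, ¬F} at f — f ∈ F
7. Entailed for f: {A, D, E, F}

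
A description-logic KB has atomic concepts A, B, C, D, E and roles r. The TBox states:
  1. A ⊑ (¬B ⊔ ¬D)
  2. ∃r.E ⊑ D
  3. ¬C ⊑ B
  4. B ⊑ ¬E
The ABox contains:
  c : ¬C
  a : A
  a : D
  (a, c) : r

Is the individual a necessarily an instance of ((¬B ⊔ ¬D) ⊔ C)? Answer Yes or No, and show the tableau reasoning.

Yes

1. a : ((¬B ⊔ ¬D) ⊔ C)?  L(a) = {A, D} ∪ {((B ⊓ D) ⊓ ¬C)}
   clash {D, ¬D} at a — a ∈ ((¬B ⊔ ¬D) ⊔ C)
2. Hence a : ((¬B ⊔ ¬D) ⊔ C): entailed.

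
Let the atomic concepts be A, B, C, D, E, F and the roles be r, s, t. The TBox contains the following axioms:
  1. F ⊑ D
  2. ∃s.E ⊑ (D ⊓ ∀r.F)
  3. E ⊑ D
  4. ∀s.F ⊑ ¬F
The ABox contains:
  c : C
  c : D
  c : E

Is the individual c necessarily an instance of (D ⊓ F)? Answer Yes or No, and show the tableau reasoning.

No

1. c : (D ⊓ F)?  L(c) = {C, D, E} ∪ {(¬D ⊔ ¬F)}
   open: L(c) ⊇ {C, D, E, ¬F, ∀s.¬E} — c ∉ (D ⊓ F) possible
2. Hence c : (D ⊓ F): not entailed.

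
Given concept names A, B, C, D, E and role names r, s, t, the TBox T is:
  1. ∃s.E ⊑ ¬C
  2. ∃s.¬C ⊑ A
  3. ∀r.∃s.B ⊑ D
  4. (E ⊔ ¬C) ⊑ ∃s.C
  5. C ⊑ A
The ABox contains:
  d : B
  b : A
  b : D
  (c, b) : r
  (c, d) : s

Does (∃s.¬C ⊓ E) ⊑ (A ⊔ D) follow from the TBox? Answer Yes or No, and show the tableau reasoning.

1. (∃s.¬C ⊓ E) ⊑ (A ⊔ D)  ⇔  ((∃s.¬C ⊓ E) ⊓ (¬A ⊓ ¬D)) unsat w.r.t. T
   all branches close; clash {A, ¬A} at x₀
2. Hence (∃s.¬C ⊓ E) ⊑ (A ⊔ D): entailed.

Yes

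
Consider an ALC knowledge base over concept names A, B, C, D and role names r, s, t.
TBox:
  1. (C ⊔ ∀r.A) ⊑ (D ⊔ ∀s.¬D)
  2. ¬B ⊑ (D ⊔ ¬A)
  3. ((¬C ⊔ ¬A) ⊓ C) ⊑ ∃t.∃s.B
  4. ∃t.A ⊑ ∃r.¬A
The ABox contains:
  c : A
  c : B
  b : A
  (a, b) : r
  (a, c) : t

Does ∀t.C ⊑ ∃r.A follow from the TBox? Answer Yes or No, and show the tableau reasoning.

1. ∀t.C ⊑ ∃r.A  ⇔  (∀t.C ⊓ ∀r.¬A) unsat w.r.t. T
   open: L(x₀) ⊇ {A, B, C, D, ∀r.¬A, …}
2. Hence ∀t.C ⊑ ∃r.A: not entailed.

No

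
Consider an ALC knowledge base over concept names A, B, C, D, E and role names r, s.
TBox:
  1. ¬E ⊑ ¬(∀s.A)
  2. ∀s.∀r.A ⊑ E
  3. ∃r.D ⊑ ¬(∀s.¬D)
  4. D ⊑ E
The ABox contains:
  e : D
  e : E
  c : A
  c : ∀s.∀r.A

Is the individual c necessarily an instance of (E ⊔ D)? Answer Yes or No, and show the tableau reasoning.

1. c : (E ⊔ D)?  L(c) = {A, ∀s.∀r.A} ∪ {(¬E ⊓ ¬D)}
   clash {E, ¬E} at c — c ∈ (E ⊔ D)
2. Hence c : (E ⊔ D): entailed.

Yes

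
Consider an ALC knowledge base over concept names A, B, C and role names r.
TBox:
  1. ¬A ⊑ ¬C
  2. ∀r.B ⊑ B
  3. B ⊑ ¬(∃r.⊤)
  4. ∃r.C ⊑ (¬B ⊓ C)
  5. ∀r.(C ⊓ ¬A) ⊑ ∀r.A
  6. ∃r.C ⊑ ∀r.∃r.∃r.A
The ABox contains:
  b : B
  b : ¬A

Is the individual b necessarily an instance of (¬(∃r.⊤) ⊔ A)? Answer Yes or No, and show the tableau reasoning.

Yes

1. b : (¬(∃r.⊤) ⊔ A)?  L(b) = {B, ¬A} ∪ {(∃r.⊤ ⊓ ¬A)}
   clash {B, ¬B} at b — b ∈ (¬(∃r.⊤) ⊔ A)
2. Hence b : (¬(∃r.⊤) ⊔ A): entailed.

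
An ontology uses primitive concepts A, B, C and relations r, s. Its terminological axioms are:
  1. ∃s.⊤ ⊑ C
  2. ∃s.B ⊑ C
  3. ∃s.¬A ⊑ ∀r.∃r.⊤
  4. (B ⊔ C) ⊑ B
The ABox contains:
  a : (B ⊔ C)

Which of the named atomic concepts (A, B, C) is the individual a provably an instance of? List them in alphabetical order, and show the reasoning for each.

{B}

1. a : A?  L(a) = {(B ⊔ C)} ∪ {¬A}
   apply at a: (B ⊔ C)⊑B
   open: L(a) ⊇ {B, ¬A, ∀s.A, ∀s.¬B, ∀s.⊥} — a ∉ A possible
2. a : B?  L(a) = {(B ⊔ C)} ∪ {¬B}
   clash {B, ¬B} at a — a ∈ B
3. a : C?  L(a) = {(B ⊔ C)} ∪ {¬C}
   apply at a: (B ⊔ C)⊑B
   open: L(a) ⊇ {B, ¬C, ∀s.A, ∀s.¬B, ∀s.⊥} — a ∉ C possible
4. Entailed for a: {B}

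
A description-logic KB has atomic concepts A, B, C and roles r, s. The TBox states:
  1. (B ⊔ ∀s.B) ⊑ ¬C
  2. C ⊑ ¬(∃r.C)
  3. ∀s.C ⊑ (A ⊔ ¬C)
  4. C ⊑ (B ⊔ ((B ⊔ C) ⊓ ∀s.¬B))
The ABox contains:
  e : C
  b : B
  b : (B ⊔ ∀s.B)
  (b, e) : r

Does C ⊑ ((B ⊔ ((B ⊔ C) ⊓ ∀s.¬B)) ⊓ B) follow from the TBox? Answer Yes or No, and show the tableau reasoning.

1. C ⊑ ((B ⊔ ((B ⊔ C) ⊓ ∀s.¬B)) ⊓ B)  ⇔  (C ⊓ ((¬B ⊓ ((¬B ⊓ ¬C) ⊔ ∃s.B)) ⊔ ¬B)) unsat w.r.t. T
   apply at x₀: C⊑¬(∃r.C); C⊑(B ⊔ ((B ⊔ C) ⊓ ∀s.¬B))
   open: L(x₀) ⊇ {C, ¬B, ∀r.¬C, ∀s.¬B, ∃s.¬B, …} (+ ∃-successors)
2. Hence C ⊑ ((B ⊔ ((B ⊔ C) ⊓ ∀s.¬B)) ⊓ B): not entailed.

No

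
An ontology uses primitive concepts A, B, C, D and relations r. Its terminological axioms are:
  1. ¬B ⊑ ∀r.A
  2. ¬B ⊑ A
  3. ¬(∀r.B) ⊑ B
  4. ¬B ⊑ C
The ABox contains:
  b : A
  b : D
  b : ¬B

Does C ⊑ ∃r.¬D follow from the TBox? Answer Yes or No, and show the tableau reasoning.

1. C ⊑ ∃r.¬D  ⇔  (C ⊓ ∀r.D) unsat w.r.t. T
   open: L(x₀) ⊇ {B, C, ∀r.D}
2. Hence C ⊑ ∃r.¬D: not entailed.

No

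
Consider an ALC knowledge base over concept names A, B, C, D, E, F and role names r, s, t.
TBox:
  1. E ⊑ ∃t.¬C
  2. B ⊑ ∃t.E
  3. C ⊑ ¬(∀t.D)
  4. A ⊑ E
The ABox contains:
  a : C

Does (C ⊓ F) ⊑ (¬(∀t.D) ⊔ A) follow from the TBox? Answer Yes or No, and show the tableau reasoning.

Yes

1. (C ⊓ F) ⊑ (¬(∀t.D) ⊔ A)  ⇔  ((C ⊓ F) ⊓ (∀t.D ⊓ ¬A)) unsat w.r.t. T
   all branches close; clash {D, ¬D} at an ∃-successor
2. Hence (C ⊓ F) ⊑ (¬(∀t.D) ⊔ A): entailed.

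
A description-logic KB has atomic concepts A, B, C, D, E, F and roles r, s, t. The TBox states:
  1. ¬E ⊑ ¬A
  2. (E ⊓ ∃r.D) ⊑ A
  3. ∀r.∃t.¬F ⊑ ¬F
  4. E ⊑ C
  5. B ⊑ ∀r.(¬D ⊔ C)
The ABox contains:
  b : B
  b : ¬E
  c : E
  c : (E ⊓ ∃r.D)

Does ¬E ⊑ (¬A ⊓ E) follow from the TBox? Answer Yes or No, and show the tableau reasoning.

No

1. ¬E ⊑ (¬A ⊓ E)  ⇔  (¬E ⊓ (A ⊔ ¬E)) unsat w.r.t. T
   apply at x₀: ¬E⊑¬A
   open: L(x₀) ⊇ {¬A, ¬B, ¬E, ∃r.∀t.F} (+ ∃-successors)
2. Hence ¬E ⊑ (¬A ⊓ E): not entailed.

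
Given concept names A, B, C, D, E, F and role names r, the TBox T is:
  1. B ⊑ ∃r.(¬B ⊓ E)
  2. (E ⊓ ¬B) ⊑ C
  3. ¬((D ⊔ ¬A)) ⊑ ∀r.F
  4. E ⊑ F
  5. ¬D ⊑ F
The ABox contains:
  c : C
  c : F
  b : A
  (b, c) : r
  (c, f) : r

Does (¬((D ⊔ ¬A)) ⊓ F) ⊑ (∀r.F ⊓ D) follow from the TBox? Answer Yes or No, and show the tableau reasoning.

1. (¬((D ⊔ ¬A)) ⊓ F) ⊑ (∀r.F ⊓ D)  ⇔  (((¬D ⊓ A) ⊓ F) ⊓ (∃r.¬F ⊔ ¬D)) unsat w.r.t. T
   apply at x₀: ¬((D ⊔ ¬A))⊑∀r.F
   open: L(x₀) ⊇ {A, F, ¬B, ¬D, ¬E, …}
2. Hence (¬((D ⊔ ¬A)) ⊓ F) ⊑ (∀r.F ⊓ D): not entailed.

No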